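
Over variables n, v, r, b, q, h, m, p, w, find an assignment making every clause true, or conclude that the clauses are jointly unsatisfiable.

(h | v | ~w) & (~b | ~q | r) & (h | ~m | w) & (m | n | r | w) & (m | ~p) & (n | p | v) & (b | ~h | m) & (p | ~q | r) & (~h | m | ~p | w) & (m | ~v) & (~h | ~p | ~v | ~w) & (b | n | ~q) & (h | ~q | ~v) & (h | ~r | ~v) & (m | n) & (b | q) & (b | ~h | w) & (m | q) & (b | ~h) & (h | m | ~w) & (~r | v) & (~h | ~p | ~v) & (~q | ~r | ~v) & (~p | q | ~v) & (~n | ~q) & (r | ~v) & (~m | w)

Set n = False.
  then (m | n) forces m = True.
  then (~m | w) forces w = True.
Set v = False.
  then (h | v | ~w) forces h = True.
  then (n | p | v) forces p = True.
  then (b | ~h) forces b = True.
  then (~r | v) forces r = False.
  then (~b | ~q | r) forces q = False.
All clauses satisfied.

n = False, v = False, r = False, b = True, q = False, h = True, m = True, p = True, w = True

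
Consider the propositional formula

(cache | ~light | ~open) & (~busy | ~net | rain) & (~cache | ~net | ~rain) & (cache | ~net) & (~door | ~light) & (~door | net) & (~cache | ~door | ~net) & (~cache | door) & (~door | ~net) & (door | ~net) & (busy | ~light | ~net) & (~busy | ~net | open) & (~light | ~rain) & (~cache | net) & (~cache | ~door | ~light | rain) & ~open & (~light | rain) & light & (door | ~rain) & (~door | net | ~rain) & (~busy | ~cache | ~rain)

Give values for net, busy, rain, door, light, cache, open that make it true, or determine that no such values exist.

Unsatisfiable — no assignment works.

Case rain = True:
  (~light | ~rain) forces light = False.
  Clause (light) is falsified — contradiction.
Case rain = False:
  (~open) forces open = False.
  (~light | rain) forces light = False.
  Clause (light) is falsified — contradiction.
Both cases fail, so the formula is unsatisfiable.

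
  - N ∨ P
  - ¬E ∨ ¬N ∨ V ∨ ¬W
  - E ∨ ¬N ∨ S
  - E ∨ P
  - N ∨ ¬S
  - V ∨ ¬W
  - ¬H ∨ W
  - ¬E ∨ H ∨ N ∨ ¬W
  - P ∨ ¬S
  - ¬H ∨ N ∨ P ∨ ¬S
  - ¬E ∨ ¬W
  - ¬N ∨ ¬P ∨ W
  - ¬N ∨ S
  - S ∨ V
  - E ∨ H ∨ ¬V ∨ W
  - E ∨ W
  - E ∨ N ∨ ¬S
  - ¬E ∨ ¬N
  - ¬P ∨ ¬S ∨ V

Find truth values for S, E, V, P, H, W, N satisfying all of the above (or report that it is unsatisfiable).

Set S = False.
  then (¬N ∨ S) forces N = False.
  then (S ∨ V) forces V = True.
  then (N ∨ P) forces P = True.
Set E = True.
  then (¬E ∨ ¬W) forces W = False.
  then (¬H ∨ W) forces H = False.
All clauses satisfied.

S: False, E: True, V: True, P: True, H: False, W: False, N: False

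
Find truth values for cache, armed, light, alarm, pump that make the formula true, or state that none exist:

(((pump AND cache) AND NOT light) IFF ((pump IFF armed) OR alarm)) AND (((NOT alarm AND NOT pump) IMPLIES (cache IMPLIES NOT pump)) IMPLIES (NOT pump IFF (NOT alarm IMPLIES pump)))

Unsatisfiable — no assignment works.

Case pump = True: the conjunct ((NOT alarm AND NOT pump) IMPLIES (cache IMPLIES NOT pump)) IMPLIES (NOT pump IFF (NOT alarm IMPLIES pump)) becomes (False IMPLIES NOT cache) IMPLIES (False IFF True) = False.
Case pump = False: the formula simplifies to NOT ((NOT armed OR alarm)) AND alarm.
  alarm = True: the conjunct NOT ((NOT armed OR alarm)) becomes NOT ((NOT armed OR True)) = False.
  alarm = False: the conjunct alarm is False.
Both cases fail — unsatisfiable.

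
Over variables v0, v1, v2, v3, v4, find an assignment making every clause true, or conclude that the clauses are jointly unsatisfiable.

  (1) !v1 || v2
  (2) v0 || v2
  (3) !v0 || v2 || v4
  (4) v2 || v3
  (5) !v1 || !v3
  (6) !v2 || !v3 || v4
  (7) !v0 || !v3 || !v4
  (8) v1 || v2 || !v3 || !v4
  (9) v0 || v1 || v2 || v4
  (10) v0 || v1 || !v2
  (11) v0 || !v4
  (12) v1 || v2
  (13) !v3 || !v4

v0 = True, v1 = False, v2 = True, v3 = False, v4 = True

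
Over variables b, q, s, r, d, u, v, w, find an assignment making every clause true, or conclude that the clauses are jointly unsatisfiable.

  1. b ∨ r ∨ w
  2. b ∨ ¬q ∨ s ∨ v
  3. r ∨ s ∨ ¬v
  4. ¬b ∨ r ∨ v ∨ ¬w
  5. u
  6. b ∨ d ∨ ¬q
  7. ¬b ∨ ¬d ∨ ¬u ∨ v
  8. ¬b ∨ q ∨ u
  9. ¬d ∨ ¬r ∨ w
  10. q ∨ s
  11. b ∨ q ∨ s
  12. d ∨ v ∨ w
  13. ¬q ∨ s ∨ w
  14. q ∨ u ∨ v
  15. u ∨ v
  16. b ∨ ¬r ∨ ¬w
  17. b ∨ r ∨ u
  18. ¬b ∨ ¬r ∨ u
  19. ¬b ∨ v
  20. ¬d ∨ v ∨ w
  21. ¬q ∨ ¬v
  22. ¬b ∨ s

Unit clause (u) forces u = True.
Set b = False.
Set q = True.
  then (b ∨ d ∨ ¬q) forces d = True.
  then (¬q ∨ ¬v) forces v = False.
  then (b ∨ ¬q ∨ s ∨ v) forces s = True.
  then (¬d ∨ v ∨ w) forces w = True.
  then (b ∨ ¬r ∨ ¬w) forces r = False.
All clauses satisfied.

b = False, q = True, s = True, r = False, d = True, u = True, v = False, w = True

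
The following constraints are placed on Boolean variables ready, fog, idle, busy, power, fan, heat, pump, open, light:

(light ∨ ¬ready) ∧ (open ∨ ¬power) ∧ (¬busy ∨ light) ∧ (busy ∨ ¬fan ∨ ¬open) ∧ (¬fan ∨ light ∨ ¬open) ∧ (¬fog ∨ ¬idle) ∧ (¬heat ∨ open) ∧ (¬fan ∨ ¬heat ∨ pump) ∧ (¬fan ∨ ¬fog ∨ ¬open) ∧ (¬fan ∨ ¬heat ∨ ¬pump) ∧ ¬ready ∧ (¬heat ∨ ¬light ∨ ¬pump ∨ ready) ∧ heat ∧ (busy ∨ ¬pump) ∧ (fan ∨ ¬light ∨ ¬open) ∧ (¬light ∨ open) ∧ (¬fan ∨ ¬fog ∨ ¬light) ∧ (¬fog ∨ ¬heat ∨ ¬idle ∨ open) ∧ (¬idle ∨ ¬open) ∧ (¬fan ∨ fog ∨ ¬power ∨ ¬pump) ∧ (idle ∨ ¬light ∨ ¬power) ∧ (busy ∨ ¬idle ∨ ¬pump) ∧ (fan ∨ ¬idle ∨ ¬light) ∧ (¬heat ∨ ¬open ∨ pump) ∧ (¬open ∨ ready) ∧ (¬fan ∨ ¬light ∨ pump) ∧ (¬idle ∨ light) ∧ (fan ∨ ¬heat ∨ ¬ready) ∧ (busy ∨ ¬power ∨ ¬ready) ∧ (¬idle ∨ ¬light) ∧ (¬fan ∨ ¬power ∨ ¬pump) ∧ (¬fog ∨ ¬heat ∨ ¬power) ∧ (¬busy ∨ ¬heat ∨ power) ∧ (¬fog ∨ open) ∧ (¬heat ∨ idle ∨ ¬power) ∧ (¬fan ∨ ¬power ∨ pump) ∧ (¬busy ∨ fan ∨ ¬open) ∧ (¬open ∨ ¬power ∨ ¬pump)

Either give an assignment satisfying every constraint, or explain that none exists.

No satisfying assignment exists.

Case ready = True:
  Clause (¬ready) is falsified — contradiction.
Case ready = False:
  (heat) forces heat = True.
  (¬heat ∨ open) forces open = True.
  Clause (¬open ∨ ready) is falsified — contradiction.
Both cases fail, so the formula is unsatisfiable.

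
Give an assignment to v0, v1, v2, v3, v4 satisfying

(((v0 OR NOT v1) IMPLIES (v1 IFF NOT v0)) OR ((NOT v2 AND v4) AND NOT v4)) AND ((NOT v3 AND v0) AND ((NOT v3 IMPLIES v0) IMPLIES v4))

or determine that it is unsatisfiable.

v0 = True; v1 = False; v2 = True; v3 = False; v4 = True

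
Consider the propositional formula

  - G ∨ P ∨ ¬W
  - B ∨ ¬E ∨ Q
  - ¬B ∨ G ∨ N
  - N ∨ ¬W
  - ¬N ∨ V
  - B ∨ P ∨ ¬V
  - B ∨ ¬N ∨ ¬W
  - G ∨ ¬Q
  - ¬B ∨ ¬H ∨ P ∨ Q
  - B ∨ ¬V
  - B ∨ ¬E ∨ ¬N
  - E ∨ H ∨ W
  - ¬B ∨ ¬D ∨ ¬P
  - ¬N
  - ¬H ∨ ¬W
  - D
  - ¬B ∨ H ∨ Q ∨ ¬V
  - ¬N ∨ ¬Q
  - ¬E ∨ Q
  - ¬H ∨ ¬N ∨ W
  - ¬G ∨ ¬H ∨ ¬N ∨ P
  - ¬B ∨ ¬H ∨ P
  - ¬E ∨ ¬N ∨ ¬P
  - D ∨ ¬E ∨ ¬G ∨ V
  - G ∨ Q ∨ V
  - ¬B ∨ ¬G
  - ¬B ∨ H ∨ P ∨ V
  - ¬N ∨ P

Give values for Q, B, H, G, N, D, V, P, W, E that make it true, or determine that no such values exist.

Q=T; B=F; H=F; G=T; N=F; D=T; V=F; P=F; W=F; E=T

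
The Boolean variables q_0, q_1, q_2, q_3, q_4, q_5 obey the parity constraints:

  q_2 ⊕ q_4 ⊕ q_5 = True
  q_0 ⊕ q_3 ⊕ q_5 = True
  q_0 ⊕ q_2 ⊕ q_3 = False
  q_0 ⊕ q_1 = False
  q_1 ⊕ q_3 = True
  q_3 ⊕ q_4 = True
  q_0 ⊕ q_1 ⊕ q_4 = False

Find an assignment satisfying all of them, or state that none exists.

q_0: False; q_1: False; q_2: True; q_3: True; q_4: False; q_5: False

q_2 ⊕ q_4 ⊕ q_5 = T ⊕ F ⊕ F = True ✓
q_0 ⊕ q_3 ⊕ q_5 = F ⊕ T ⊕ F = True ✓
q_0 ⊕ q_2 ⊕ q_3 = F ⊕ T ⊕ T = False ✓
q_0 ⊕ q_1 = F ⊕ F = False ✓
q_1 ⊕ q_3 = F ⊕ T = True ✓
q_3 ⊕ q_4 = T ⊕ F = True ✓
q_0 ⊕ q_1 ⊕ q_4 = F ⊕ F ⊕ F = False ✓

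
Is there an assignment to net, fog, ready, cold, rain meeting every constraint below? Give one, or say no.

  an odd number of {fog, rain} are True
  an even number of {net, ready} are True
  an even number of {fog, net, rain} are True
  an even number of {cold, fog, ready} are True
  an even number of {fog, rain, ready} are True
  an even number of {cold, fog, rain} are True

net = True, fog = False, ready = True, cold = True, rain = True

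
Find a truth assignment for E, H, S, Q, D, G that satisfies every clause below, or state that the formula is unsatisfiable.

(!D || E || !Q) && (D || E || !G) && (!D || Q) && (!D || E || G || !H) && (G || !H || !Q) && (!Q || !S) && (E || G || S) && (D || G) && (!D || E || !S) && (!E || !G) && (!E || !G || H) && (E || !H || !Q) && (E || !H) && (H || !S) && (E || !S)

Set E = True.
  then (!E || !G) forces G = False.
  then (D || G) forces D = True.
  then (!D || Q) forces Q = True.
  then (G || !H || !Q) forces H = False.
  then (!Q || !S) forces S = False.
All clauses satisfied.

E=T, H=F, S=F, Q=T, D=T, G=F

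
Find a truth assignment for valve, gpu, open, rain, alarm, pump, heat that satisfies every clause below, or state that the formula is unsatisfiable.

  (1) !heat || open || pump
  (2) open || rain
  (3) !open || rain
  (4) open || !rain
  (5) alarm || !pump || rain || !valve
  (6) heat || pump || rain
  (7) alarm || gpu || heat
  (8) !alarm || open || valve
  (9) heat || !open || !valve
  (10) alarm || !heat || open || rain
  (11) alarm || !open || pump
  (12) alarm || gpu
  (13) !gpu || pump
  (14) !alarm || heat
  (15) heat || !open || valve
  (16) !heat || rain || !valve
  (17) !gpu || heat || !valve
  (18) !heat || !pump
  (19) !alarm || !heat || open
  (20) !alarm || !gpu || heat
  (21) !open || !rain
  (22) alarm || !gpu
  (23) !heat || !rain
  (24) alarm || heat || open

Case open = True:
  (!open || rain) forces rain = True.
  Clause (!open || !rain) is falsified — contradiction.
Case open = False:
  (open || rain) forces rain = True.
  Clause (open || !rain) is falsified — contradiction.
Both cases fail, so the formula is unsatisfiable.

No satisfying assignment exists.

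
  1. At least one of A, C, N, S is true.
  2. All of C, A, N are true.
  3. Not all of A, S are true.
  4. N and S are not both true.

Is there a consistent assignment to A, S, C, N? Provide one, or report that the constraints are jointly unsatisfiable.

A=T, S=F, C=T, N=T

  (1) {A, C, N, S}: 3 true — at least one ✓
  (2) {C, A, N}: all 3 true ✓
  (3) {A, S}: 1/2 true — not all ✓
  (4) N=T, S=F — not both ✓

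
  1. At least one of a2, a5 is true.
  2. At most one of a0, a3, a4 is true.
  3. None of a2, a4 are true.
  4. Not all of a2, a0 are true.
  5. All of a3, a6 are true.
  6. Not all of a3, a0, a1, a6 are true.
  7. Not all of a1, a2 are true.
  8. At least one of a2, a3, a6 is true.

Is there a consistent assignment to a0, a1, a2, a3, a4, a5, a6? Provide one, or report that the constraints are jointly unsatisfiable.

a0: False; a1: True; a2: False; a3: True; a4: False; a5: True; a6: True

  (1) {a2, a5}: 1 true — at least one ✓
  (2) {a0, a3, a4}: 1 true — at most one ✓
  (3) {a2, a4}: 0 true — none ✓
  (4) {a2, a0}: 0/2 true — not all ✓
  (5) {a3, a6}: all 2 true ✓
  (6) {a3, a0, a1, a6}: 3/4 true — not all ✓
  (7) {a1, a2}: 1/2 true — not all ✓
  (8) {a2, a3, a6}: 2 true — at least one ✓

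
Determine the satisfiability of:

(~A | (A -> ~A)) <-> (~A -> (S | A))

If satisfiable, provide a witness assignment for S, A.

S = True, A = False

  (~A | (A -> ~A)) <-> (~A -> (S | A)) = True
    ~A | (A -> ~A) = True
      ~A = True
      A -> ~A = True
        ~A = True
    ~A -> (S | A) = True
      ~A = True
      S | A = True
The formula evaluates to True.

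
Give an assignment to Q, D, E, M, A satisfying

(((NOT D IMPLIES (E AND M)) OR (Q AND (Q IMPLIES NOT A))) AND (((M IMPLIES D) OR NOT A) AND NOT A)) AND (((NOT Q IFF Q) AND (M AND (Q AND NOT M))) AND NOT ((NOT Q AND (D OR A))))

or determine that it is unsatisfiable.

The conjunct NOT Q IFF Q is unsatisfiable on its own:
  Q=F: evaluates to False.
  Q=T: evaluates to False.
So the whole conjunction is unsatisfiable.

UNSATISFIABLE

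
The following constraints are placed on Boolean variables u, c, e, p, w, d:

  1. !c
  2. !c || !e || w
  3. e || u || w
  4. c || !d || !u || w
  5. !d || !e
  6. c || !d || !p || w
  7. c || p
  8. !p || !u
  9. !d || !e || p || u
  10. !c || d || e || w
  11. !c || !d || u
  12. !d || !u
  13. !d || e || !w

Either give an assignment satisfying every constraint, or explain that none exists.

Unit clause (!c) forces c = False.
In (c || p) only p is left, so p = True.
In (!p || !u) only !u is left, so u = False.
Set e = True.
  then (!d || !e) forces d = False.
Set w = False.
All clauses satisfied.

u=F, c=F, e=T, p=T, w=F, d=F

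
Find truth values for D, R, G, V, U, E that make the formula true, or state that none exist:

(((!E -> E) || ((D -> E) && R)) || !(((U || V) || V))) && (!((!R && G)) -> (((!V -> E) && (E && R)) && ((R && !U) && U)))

D: False, R: False, G: True, V: True, U: True, E: True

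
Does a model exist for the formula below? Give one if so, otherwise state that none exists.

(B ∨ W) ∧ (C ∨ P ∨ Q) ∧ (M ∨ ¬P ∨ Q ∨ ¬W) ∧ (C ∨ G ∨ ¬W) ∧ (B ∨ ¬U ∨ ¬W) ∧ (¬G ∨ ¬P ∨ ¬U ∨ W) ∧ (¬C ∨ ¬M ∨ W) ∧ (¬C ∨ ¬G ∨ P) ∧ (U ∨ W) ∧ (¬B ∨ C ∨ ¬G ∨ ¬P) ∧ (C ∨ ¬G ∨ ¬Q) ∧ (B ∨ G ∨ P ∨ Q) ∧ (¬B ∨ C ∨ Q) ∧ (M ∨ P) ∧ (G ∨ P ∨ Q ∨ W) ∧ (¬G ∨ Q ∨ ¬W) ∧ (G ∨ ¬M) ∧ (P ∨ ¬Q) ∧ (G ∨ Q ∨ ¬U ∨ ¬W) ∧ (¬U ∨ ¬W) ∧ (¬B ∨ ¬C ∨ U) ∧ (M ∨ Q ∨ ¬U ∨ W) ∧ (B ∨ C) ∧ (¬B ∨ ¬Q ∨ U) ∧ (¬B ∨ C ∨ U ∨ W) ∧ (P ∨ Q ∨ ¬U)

Set B = True.
Set G = False.
  then (G ∨ ¬M) forces M = False.
  then (M ∨ P) forces P = True.
Set C = True.
  then (¬B ∨ ¬C ∨ U) forces U = True.
  then (¬U ∨ ¬W) forces W = False.
  then (M ∨ Q ∨ ¬U ∨ W) forces Q = True.
All clauses satisfied.

B = True; G = False; M = False; C = True; W = False; P = True; Q = True; U = True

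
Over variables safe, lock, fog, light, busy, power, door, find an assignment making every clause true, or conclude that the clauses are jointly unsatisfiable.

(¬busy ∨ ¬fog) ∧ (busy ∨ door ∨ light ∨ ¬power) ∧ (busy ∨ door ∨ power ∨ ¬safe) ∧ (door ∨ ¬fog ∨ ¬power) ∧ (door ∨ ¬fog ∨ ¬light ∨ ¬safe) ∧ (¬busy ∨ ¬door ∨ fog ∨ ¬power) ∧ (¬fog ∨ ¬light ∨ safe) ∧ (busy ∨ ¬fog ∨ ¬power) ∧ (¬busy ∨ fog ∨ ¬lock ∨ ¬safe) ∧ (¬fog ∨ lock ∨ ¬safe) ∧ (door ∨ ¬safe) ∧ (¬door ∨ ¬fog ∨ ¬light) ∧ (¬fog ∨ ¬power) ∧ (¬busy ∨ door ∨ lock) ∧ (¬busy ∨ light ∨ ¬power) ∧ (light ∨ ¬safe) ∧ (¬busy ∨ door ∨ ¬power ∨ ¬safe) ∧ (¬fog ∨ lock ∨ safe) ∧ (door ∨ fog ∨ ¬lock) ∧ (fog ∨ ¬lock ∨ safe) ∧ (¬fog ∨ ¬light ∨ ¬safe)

safe = False; lock = False; fog = False; light = True; busy = False; power = False; door = False

Set safe = False.
Set lock = False.
  then (¬fog ∨ lock ∨ safe) forces fog = False.
Set light = True.
Set busy = False.
Set power = False.
Set door = False.
All clauses satisfied.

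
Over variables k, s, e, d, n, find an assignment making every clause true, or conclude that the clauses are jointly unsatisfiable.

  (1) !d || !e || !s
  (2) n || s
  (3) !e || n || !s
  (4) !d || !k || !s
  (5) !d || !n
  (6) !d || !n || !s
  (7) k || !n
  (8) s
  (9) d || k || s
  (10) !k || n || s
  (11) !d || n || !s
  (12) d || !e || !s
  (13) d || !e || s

k = False, s = True, e = False, d = False, n = False

Unit clause (s) forces s = True.
Set k = False.
  then (k || !n) forces n = False.
  then (!d || n || !s) forces d = False.
  then (d || !e || !s) forces e = False.
All clauses satisfied.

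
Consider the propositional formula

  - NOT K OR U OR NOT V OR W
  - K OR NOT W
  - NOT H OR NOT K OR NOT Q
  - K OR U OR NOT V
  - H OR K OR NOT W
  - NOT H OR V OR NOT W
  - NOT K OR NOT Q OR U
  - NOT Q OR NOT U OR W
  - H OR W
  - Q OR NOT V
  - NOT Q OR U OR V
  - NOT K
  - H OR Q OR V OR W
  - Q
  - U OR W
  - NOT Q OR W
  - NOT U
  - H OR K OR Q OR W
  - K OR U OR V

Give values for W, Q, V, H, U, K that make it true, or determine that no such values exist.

Unsatisfiable — no assignment works.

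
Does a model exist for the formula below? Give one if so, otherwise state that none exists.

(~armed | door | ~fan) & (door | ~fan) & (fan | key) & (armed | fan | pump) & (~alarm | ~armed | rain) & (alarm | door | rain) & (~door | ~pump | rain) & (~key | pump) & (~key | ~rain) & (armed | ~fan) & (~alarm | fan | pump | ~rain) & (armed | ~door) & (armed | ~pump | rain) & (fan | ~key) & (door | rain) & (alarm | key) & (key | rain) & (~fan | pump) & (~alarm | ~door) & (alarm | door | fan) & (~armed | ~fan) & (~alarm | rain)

Case fan = True:
  (door | ~fan) forces door = True.
  (armed | ~fan) forces armed = True.
  Clause (~armed | ~fan) is falsified — contradiction.
Case fan = False:
  (fan | key) forces key = True.
  Clause (fan | ~key) is falsified — contradiction.
Both cases fail, so the formula is unsatisfiable.

Unsatisfiable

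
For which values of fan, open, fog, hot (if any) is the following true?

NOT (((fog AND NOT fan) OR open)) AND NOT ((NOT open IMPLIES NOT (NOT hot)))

fan = True; open = False; fog = False; hot = False

  NOT (((fog AND NOT fan) OR open)) = True
    (fog AND NOT fan) OR open = False
      fog AND NOT fan = False
        NOT fan = False
  NOT ((NOT open IMPLIES NOT (NOT hot))) = True
    NOT open IMPLIES NOT (NOT hot) = False
      NOT open = True
      NOT (NOT hot) = False
        NOT hot = True
Both conjuncts True, so the formula holds.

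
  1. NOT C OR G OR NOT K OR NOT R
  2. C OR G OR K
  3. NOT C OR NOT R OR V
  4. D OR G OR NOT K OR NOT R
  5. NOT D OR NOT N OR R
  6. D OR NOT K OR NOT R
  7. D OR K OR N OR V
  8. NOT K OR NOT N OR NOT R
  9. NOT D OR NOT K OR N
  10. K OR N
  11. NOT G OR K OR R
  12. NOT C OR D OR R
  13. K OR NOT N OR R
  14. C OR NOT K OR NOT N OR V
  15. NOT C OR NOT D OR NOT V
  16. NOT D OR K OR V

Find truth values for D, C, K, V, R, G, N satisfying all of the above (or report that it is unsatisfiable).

Set D = False.
Set C = True.
  then (NOT C OR D OR R) forces R = True.
  then (NOT C OR NOT R OR V) forces V = True.
  then (D OR NOT K OR NOT R) forces K = False.
  then (K OR N) forces N = True.
Set G = False.
All clauses satisfied.

D: False, C: True, K: False, V: True, R: True, G: False, N: True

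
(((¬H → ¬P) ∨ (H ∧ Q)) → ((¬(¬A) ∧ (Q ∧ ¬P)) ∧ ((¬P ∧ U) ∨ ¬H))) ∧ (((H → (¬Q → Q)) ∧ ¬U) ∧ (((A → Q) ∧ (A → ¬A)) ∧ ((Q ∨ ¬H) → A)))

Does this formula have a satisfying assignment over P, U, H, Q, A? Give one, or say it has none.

UNSATISFIABLE

Case A = True: the conjunct A → ¬A becomes True → ¬True = False.
Case A = False: the formula simplifies to ¬(((¬H → ¬P) ∨ (H ∧ Q))) ∧ (((H → (¬Q → Q)) ∧ ¬U) ∧ ¬((Q ∨ ¬H))).
  H = True: the conjunct ¬(((¬H → ¬P) ∨ (H ∧ Q))) becomes ¬((True ∨ Q)) = False.
  H = False: the conjunct ¬((Q ∨ ¬H)) becomes ¬((Q ∨ True)) = False.
Both cases fail — unsatisfiable.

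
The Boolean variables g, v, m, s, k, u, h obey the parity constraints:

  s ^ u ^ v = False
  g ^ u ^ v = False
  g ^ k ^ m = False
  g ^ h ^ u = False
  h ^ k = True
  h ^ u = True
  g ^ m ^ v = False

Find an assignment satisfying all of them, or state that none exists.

No satisfying assignment exists.

Adding constraints 2, 3, 4, 5, 7 mod 2: every variable appears an even number of times on the left, so the left side is 0.
But the right sides sum to 1 (mod 2). 0 ≠ 1 — the system is inconsistent.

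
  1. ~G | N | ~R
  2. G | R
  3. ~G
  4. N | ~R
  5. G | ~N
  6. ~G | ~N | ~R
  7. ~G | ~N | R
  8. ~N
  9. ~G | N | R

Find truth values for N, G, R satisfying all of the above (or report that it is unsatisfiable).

Case N = True:
  Clause (~N) is falsified — contradiction.
Case N = False:
  (~G) forces G = False.
  (G | R) forces R = True.
  Clause (N | ~R) is falsified — contradiction.
Both cases fail, so the formula is unsatisfiable.

Unsatisfiable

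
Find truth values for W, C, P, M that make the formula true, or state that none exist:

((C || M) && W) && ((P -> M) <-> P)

W = True, C = False, P = True, M = True

  (C || M) && W = True
    C || M = True
  (P -> M) <-> P = True
    P -> M = True
Both conjuncts True, so the formula holds.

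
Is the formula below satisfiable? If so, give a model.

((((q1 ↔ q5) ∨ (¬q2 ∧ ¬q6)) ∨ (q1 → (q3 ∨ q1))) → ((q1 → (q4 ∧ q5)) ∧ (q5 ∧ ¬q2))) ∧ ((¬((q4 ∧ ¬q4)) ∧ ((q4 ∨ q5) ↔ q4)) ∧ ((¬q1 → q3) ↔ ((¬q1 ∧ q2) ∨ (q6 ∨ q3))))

q1 = False, q2 = False, q3 = True, q4 = True, q5 = True, q6 = False

  (((q1 ↔ q5) ∨ (¬q2 ∧ ¬q6)) ∨ (q1 → (q3 ∨ q1))) → ((q1 → (q4 ∧ q5)) ∧ (q5 ∧ ¬q2)) = True
    ((q1 ↔ q5) ∨ (¬q2 ∧ ¬q6)) ∨ (q1 → (q3 ∨ q1)) = True
      (q1 ↔ q5) ∨ (¬q2 ∧ ¬q6) = True
        q1 ↔ q5 = False
        ¬q2 ∧ ¬q6 = True
          ¬q2 = True
          ¬q6 = True
      q1 → (q3 ∨ q1) = True
        q3 ∨ q1 = True
    (q1 → (q4 ∧ q5)) ∧ (q5 ∧ ¬q2) = True
      q1 → (q4 ∧ q5) = True
        q4 ∧ q5 = True
      q5 ∧ ¬q2 = True
        ¬q2 = True
  (¬((q4 ∧ ¬q4)) ∧ ((q4 ∨ q5) ↔ q4)) ∧ ((¬q1 → q3) ↔ ((¬q1 ∧ q2) ∨ (q6 ∨ q3))) = True
    ¬((q4 ∧ ¬q4)) ∧ ((q4 ∨ q5) ↔ q4) = True
      ¬((q4 ∧ ¬q4)) = True
        q4 ∧ ¬q4 = False
          ¬q4 = False
      (q4 ∨ q5) ↔ q4 = True
        q4 ∨ q5 = True
    (¬q1 → q3) ↔ ((¬q1 ∧ q2) ∨ (q6 ∨ q3)) = True
      ¬q1 → q3 = True
        ¬q1 = True
      (¬q1 ∧ q2) ∨ (q6 ∨ q3) = True
        ¬q1 ∧ q2 = False
          ¬q1 = True
        q6 ∨ q3 = True
Both conjuncts True, so the formula holds.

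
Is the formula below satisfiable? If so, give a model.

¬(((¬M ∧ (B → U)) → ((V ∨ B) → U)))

B=F, M=F, U=F, V=T

  ¬(((¬M ∧ (B → U)) → ((V ∨ B) → U))) = True
    (¬M ∧ (B → U)) → ((V ∨ B) → U) = False
      ¬M ∧ (B → U) = True
        ¬M = True
        B → U = True
      (V ∨ B) → U = False
        V ∨ B = True
The formula evaluates to True.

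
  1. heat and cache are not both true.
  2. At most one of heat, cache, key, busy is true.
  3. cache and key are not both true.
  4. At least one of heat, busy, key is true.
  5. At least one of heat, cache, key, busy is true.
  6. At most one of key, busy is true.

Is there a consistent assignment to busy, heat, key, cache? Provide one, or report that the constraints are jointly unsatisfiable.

busy = True, heat = False, key = False, cache = False

  (1) heat=F, cache=F — not both ✓
  (2) {heat, cache, key, busy}: 1 true — at most one ✓
  (3) cache=F, key=F — not both ✓
  (4) {heat, busy, key}: 1 true — at least one ✓
  (5) {heat, cache, key, busy}: 1 true — at least one ✓
  (6) {key, busy}: 1 true — at most one ✓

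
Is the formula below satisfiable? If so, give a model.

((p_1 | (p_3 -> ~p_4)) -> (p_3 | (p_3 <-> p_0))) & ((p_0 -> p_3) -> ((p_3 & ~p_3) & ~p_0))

UNSATISFIABLE

Case p_3 = True: the conjunct (p_0 -> p_3) -> ((p_3 & ~p_3) & ~p_0) becomes (p_0 -> True) -> (False & ~p_0) = False.
Case p_3 = False: the formula simplifies to ~p_0 & p_0.
  p_0 = True: the conjunct ~p_0 is False.
  p_0 = False: the conjunct p_0 is False.
Both cases fail — unsatisfiable.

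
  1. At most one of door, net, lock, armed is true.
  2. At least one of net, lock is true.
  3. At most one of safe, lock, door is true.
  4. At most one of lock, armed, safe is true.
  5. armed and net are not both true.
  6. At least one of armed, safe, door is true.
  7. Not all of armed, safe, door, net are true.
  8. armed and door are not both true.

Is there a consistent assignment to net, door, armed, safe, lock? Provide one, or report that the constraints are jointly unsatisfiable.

net: True; door: False; armed: False; safe: True; lock: False

  (1) {door, net, lock, armed}: 1 true — at most one ✓
  (2) {net, lock}: 1 true — at least one ✓
  (3) {safe, lock, door}: 1 true — at most one ✓
  (4) {lock, armed, safe}: 1 true — at most one ✓
  (5) armed=F, net=T — not both ✓
  (6) {armed, safe, door}: 1 true — at least one ✓
  (7) {armed, safe, door, net}: 2/4 true — not all ✓
  (8) armed=F, door=F — not both ✓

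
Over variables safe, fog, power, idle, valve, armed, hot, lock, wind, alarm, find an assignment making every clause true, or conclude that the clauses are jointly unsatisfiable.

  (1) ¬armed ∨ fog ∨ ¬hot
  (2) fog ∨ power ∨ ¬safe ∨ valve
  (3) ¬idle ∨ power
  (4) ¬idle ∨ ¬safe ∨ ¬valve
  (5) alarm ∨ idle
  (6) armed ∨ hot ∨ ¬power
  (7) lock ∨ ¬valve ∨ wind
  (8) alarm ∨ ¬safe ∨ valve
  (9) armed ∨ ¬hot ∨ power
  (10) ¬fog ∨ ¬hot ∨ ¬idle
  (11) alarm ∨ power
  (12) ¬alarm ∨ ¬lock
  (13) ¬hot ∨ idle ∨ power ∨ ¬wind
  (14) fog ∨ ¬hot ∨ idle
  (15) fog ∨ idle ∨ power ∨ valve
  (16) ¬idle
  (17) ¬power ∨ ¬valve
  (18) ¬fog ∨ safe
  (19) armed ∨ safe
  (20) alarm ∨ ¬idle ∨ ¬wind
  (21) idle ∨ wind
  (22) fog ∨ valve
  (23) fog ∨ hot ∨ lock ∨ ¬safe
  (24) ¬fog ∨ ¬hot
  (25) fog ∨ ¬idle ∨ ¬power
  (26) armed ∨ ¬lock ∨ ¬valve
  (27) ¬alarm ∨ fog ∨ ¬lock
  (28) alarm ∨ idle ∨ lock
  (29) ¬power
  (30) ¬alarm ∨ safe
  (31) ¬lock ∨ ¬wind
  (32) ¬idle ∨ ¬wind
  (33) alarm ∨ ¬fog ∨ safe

Unit clause (¬idle) forces idle = False.
In (idle ∨ wind) only wind is left, so wind = True.
Unit clause (¬power) forces power = False.
In (¬lock ∨ ¬wind) only ¬lock is left, so lock = False.
In (alarm ∨ idle) only alarm is left, so alarm = True.
In (¬hot ∨ idle ∨ power ∨ ¬wind) only ¬hot is left, so hot = False.
In (¬alarm ∨ safe) only safe is left, so safe = True.
In (fog ∨ hot ∨ lock ∨ ¬safe) only fog is left, so fog = True.
Set valve = True.
Set armed = False.
All clauses satisfied.

safe = True, fog = True, power = False, idle = False, valve = True, armed = False, hot = False, lock = False, wind = True, alarm = True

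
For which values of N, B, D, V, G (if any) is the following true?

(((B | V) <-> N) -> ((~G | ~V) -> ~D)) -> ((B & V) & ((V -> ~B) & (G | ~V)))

N=T; B=T; D=T; V=F; G=F

  (((B | V) <-> N) -> ((~G | ~V) -> ~D)) -> ((B & V) & ((V -> ~B) & (G | ~V))) = True
    ((B | V) <-> N) -> ((~G | ~V) -> ~D) = False
      (B | V) <-> N = True
        B | V = True
      (~G | ~V) -> ~D = False
        ~G | ~V = True
          ~G = True
          ~V = True
        ~D = False
    (B & V) & ((V -> ~B) & (G | ~V)) = False
      B & V = False
      (V -> ~B) & (G | ~V) = True
        V -> ~B = True
          ~B = False
        G | ~V = True
          ~V = True
The formula evaluates to True.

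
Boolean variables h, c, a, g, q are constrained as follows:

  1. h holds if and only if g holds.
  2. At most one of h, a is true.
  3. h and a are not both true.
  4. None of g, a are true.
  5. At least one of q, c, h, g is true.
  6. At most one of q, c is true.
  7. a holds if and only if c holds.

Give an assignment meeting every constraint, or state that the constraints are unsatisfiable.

h=F; c=F; a=F; g=F; q=T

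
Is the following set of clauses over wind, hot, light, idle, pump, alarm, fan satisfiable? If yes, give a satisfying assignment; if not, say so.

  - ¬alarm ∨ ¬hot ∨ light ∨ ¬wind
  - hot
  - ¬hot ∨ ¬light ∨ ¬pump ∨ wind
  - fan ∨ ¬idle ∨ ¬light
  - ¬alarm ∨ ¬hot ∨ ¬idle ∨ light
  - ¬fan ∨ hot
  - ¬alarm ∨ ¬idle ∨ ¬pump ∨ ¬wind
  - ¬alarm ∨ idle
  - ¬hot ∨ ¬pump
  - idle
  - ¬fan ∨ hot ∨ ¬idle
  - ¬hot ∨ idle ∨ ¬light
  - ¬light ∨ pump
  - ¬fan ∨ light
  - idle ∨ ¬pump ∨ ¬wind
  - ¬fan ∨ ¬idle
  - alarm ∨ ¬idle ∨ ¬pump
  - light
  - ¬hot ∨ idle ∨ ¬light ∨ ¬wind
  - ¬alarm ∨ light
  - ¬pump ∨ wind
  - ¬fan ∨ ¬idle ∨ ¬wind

Case light = True:
  (hot) forces hot = True.
  (¬hot ∨ ¬pump) forces pump = False.
  Clause (¬light ∨ pump) is falsified — contradiction.
Case light = False:
  Clause (light) is falsified — contradiction.
Both cases fail, so the formula is unsatisfiable.

The formula is unsatisfiable.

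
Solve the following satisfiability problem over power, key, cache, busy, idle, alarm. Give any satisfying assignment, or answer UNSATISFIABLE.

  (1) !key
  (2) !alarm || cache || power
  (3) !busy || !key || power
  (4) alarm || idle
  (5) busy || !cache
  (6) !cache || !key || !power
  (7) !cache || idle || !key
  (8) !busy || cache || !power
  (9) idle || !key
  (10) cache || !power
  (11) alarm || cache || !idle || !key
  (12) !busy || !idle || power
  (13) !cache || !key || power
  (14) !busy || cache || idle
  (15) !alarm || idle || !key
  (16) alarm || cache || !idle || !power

Unit clause (!key) forces key = False.
Set power = True.
  then (cache || !power) forces cache = True.
  then (busy || !cache) forces busy = True.
Set idle = True.
Set alarm = True.
All clauses satisfied.

power: True, key: False, cache: True, busy: True, idle: True, alarm: True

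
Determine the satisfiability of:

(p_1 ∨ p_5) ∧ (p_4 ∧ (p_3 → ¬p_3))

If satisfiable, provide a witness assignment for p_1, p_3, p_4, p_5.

p_1=T, p_3=F, p_4=T, p_5=T

  p_1 ∨ p_5 = True
  p_4 ∧ (p_3 → ¬p_3) = True
    p_3 → ¬p_3 = True
      ¬p_3 = True
Both conjuncts True, so the formula holds.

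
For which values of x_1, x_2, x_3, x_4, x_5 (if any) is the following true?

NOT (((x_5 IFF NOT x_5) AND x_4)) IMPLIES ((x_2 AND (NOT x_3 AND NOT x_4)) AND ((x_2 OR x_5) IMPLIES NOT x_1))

x_1 = False, x_2 = True, x_3 = False, x_4 = False, x_5 = True

  NOT (((x_5 IFF NOT x_5) AND x_4)) IMPLIES ((x_2 AND (NOT x_3 AND NOT x_4)) AND ((x_2 OR x_5) IMPLIES NOT x_1)) = True
    NOT (((x_5 IFF NOT x_5) AND x_4)) = True
      (x_5 IFF NOT x_5) AND x_4 = False
        x_5 IFF NOT x_5 = False
          NOT x_5 = False
    (x_2 AND (NOT x_3 AND NOT x_4)) AND ((x_2 OR x_5) IMPLIES NOT x_1) = True
      x_2 AND (NOT x_3 AND NOT x_4) = True
        NOT x_3 AND NOT x_4 = True
          NOT x_3 = True
          NOT x_4 = True
      (x_2 OR x_5) IMPLIES NOT x_1 = True
        x_2 OR x_5 = True
        NOT x_1 = True
The formula evaluates to True.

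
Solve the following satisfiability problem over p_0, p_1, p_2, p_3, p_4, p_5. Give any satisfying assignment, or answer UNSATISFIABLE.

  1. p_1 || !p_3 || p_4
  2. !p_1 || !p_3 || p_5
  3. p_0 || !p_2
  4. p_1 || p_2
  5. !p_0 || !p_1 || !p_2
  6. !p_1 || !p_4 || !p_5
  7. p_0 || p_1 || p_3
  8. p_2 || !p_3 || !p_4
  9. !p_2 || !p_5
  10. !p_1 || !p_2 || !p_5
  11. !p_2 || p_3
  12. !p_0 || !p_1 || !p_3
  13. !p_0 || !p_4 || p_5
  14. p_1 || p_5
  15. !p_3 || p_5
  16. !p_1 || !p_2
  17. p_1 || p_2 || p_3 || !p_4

p_0 = True, p_1 = True, p_2 = False, p_3 = False, p_4 = False, p_5 = True

Set p_0 = True.
Try p_1 = False:
  (p_1 || p_2) forces p_2 = True.
  (!p_2 || !p_5) forces p_5 = False.
  clause (p_1 || p_5) is falsified — backtrack.
So p_1 = True.
  then (!p_0 || !p_1 || !p_2) forces p_2 = False.
  then (!p_0 || !p_1 || !p_3) forces p_3 = False.
Set p_4 = False.
Set p_5 = True.
All clauses satisfied.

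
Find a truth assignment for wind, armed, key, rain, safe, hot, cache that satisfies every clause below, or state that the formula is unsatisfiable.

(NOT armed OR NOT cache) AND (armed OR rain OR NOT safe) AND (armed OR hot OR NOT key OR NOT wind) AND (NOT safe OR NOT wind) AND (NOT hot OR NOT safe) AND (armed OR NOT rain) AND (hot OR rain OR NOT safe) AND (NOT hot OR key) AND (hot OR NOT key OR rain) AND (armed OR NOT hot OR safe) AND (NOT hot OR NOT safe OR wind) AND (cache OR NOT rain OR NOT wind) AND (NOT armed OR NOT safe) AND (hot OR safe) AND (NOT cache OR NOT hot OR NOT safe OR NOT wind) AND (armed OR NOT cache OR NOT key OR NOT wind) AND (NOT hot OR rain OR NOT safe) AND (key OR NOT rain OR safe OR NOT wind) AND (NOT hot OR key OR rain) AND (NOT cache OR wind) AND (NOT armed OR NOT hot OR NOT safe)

wind: False; armed: True; key: True; rain: True; safe: False; hot: True; cache: False

Set wind = False.
  then (NOT cache OR wind) forces cache = False.
Try armed = False:
  (armed OR NOT rain) forces rain = False.
  (armed OR rain OR NOT safe) forces safe = False.
  (armed OR NOT hot OR safe) forces hot = False.
  clause (hot OR safe) is falsified — backtrack.
So armed = True.
  then (NOT armed OR NOT safe) forces safe = False.
  then (hot OR safe) forces hot = True.
  then (NOT hot OR key) forces key = True.
Set rain = True.
All clauses satisfied.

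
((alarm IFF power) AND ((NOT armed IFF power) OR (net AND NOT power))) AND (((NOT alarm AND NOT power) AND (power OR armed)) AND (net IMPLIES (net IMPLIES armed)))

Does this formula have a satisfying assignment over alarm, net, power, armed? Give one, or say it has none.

alarm = False, net = True, power = False, armed = True

  (alarm IFF power) AND ((NOT armed IFF power) OR (net AND NOT power)) = True
    alarm IFF power = True
    (NOT armed IFF power) OR (net AND NOT power) = True
      NOT armed IFF power = True
        NOT armed = False
      net AND NOT power = True
        NOT power = True
  ((NOT alarm AND NOT power) AND (power OR armed)) AND (net IMPLIES (net IMPLIES armed)) = True
    (NOT alarm AND NOT power) AND (power OR armed) = True
      NOT alarm AND NOT power = True
        NOT alarm = True
        NOT power = True
      power OR armed = True
    net IMPLIES (net IMPLIES armed) = True
      net IMPLIES armed = True
Both conjuncts True, so the formula holds.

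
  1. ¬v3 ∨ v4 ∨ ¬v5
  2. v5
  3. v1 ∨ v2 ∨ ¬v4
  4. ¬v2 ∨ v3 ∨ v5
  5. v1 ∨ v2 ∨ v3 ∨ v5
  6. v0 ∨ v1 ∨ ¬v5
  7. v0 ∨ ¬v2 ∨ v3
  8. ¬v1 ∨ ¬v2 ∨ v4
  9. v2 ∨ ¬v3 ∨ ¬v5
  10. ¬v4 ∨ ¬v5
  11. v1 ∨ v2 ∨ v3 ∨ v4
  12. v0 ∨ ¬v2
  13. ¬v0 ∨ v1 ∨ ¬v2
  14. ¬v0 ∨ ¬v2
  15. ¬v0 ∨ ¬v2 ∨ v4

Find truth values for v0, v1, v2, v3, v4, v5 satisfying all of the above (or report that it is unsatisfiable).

Unit clause (v5) forces v5 = True.
In (¬v4 ∨ ¬v5) only ¬v4 is left, so v4 = False.
In (¬v3 ∨ v4 ∨ ¬v5) only ¬v3 is left, so v3 = False.
Set v0 = True.
  then (¬v0 ∨ ¬v2) forces v2 = False.
  then (v1 ∨ v2 ∨ v3 ∨ v4) forces v1 = True.
All clauses satisfied.

v0 = True, v1 = True, v2 = False, v3 = False, v4 = False, v5 = True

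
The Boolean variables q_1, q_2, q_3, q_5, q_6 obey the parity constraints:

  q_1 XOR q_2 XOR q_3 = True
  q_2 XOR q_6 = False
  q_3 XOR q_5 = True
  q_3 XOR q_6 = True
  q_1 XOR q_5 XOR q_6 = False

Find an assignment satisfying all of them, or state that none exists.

q_1: False, q_2: True, q_3: False, q_5: True, q_6: True

q_1 XOR q_2 XOR q_3 = F XOR T XOR F = True ✓
q_2 XOR q_6 = T XOR T = False ✓
q_3 XOR q_5 = F XOR T = True ✓
q_3 XOR q_6 = F XOR T = True ✓
q_1 XOR q_5 XOR q_6 = F XOR T XOR T = False ✓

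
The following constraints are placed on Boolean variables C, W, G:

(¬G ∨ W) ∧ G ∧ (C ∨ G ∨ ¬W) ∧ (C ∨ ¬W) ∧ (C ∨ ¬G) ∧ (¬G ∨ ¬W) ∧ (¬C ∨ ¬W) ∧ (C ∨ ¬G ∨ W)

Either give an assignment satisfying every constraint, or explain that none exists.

Case G = True:
  (¬G ∨ W) forces W = True.
  Clause (¬G ∨ ¬W) is falsified — contradiction.
Case G = False:
  Clause (G) is falsified — contradiction.
Both cases fail, so the formula is unsatisfiable.

Unsatisfiable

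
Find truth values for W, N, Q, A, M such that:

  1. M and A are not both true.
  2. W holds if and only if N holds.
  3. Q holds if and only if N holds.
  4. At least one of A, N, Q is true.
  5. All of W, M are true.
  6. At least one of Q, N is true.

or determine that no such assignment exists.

W = True; N = True; Q = True; A = False; M = True

  (1) M=T, A=F — not both ✓
  (2) W=T, N=T — same ✓
  (3) Q=T, N=T — same ✓
  (4) {A, N, Q}: 2 true — at least one ✓
  (5) {W, M}: all 2 true ✓
  (6) {Q, N}: 2 true — at least one ✓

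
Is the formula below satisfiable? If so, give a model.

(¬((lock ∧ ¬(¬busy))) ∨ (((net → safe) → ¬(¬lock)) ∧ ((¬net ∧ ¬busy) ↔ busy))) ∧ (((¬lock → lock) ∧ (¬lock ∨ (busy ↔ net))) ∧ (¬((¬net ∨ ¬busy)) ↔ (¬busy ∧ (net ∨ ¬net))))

UNSATISFIABLE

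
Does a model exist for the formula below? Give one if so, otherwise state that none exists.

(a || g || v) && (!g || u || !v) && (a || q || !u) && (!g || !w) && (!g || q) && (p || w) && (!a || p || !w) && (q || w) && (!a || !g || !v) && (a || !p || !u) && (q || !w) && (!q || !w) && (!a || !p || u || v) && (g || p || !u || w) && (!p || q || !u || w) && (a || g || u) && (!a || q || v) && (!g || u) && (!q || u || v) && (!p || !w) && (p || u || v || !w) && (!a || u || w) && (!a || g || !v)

w: False, u: True, a: True, g: True, p: True, v: False, q: True

Try w = True:
  (!g || !w) forces g = False.
  (q || !w) forces q = True.
  clause (!q || !w) is falsified — backtrack.
So w = False.
  then (p || w) forces p = True.
  then (q || w) forces q = True.
Set u = True.
  then (a || !p || !u) forces a = True.
Set g = True.
  then (!a || !g || !v) forces v = False.
All clauses satisfied.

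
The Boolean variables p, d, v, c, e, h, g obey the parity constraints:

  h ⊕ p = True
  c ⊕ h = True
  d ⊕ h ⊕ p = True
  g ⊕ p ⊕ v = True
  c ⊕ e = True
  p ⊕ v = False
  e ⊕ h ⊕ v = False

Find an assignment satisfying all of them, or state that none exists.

p: False; d: False; v: False; c: False; e: True; h: True; g: True

h ⊕ p = T ⊕ F = True ✓
c ⊕ h = F ⊕ T = True ✓
d ⊕ h ⊕ p = F ⊕ T ⊕ F = True ✓
g ⊕ p ⊕ v = T ⊕ F ⊕ F = True ✓
c ⊕ e = F ⊕ T = True ✓
p ⊕ v = F ⊕ F = False ✓
e ⊕ h ⊕ v = T ⊕ T ⊕ F = False ✓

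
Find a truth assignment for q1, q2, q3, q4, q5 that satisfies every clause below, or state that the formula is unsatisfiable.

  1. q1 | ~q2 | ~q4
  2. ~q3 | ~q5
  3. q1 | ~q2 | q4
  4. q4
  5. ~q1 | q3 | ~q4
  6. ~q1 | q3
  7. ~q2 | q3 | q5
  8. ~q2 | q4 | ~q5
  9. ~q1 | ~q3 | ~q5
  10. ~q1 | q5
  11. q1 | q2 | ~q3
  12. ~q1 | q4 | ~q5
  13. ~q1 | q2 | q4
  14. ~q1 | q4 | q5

q1: False, q2: False, q3: False, q4: True, q5: True

Unit clause (q4) forces q4 = True.
Try q1 = True:
  (~q1 | q3 | ~q4) forces q3 = True.
  (~q3 | ~q5) forces q5 = False.
  clause (~q1 | q5) is falsified — backtrack.
So q1 = False.
  then (q1 | ~q2 | ~q4) forces q2 = False.
  then (q1 | q2 | ~q3) forces q3 = False.
Set q5 = True.
All clauses satisfied.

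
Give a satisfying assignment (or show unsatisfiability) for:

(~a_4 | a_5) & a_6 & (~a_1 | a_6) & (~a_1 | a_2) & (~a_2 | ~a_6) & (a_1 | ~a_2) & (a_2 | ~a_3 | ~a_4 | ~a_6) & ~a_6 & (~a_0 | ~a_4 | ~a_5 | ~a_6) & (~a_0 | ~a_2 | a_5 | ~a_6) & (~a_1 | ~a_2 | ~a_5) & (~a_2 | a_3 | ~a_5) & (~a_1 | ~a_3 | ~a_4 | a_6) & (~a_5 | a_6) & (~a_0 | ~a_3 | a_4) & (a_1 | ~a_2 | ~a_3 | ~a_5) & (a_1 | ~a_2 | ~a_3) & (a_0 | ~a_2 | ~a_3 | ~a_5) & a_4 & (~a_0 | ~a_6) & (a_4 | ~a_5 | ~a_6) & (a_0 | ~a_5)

Unsatisfiable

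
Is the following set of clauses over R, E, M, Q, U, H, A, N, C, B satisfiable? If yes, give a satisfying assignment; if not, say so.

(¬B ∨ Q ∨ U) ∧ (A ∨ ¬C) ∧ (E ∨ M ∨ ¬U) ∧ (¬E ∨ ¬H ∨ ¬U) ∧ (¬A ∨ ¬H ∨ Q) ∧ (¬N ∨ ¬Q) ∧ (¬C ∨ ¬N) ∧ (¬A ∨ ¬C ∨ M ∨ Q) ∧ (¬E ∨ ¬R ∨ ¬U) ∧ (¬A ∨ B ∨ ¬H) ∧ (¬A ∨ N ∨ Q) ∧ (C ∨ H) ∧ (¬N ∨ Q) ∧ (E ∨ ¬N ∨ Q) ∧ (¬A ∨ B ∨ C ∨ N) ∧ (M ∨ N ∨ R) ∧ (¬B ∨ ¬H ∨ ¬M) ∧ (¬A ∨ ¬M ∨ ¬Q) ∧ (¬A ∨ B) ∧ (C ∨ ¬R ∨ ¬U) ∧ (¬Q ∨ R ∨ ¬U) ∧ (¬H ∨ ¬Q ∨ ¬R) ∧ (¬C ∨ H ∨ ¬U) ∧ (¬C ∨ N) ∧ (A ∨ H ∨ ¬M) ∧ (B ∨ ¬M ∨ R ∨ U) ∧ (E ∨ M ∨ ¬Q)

R: True, E: True, M: True, Q: False, U: False, H: True, A: False, N: False, C: False, B: False

Set R = True.
Set E = True.
  then (¬E ∨ ¬R ∨ ¬U) forces U = False.
Set M = True.
Set Q = False.
  then (¬B ∨ Q ∨ U) forces B = False.
  then (¬N ∨ Q) forces N = False.
  then (¬A ∨ B) forces A = False.
  then (¬C ∨ N) forces C = False.
  then (A ∨ H ∨ ¬M) forces H = True.
All clauses satisfied.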